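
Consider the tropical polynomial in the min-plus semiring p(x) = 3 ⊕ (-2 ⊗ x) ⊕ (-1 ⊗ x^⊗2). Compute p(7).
p(7) = 3

A tropical monomial a ⊗ x^⊗i evaluates to a + i · x. Evaluating each term at x = 7:
  Term 0 contributes 3 + 0 · 7 = 3
  Term 1 contributes -2 + 1 · 7 = 5
  Term 2 contributes -1 + 2 · 7 = 13
p(7) = ⊕ of these = min[3, 5, 13] = 3.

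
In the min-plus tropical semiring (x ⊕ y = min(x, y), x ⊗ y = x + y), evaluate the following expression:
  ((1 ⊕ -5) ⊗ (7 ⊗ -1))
((1 ⊕ -5) ⊗ (7 ⊗ -1)) = 1

Expand innermost to outermost. Recall ⊕ takes the minimum of its arguments and ⊗ takes their sum. Working out the expression ((1 ⊕ -5) ⊗ (7 ⊗ -1)) gives 1.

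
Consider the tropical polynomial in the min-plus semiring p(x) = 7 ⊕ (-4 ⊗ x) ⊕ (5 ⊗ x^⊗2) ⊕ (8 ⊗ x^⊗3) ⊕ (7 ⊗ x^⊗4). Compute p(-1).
p(-1) = -5

A tropical monomial a ⊗ x^⊗i evaluates to a + i · x. Evaluating each term at x = -1:
  Term 0 contributes 7 + 0 · -1 = 7
  Term 1 contributes -4 + 1 · -1 = -5
  Term 2 contributes 5 + 2 · -1 = 3
  Term 3 contributes 8 + 3 · -1 = 5
  Term 4 contributes 7 + 4 · -1 = 3
p(-1) = ⊕ of these = min[7, -5, 3, 5, 3] = -5.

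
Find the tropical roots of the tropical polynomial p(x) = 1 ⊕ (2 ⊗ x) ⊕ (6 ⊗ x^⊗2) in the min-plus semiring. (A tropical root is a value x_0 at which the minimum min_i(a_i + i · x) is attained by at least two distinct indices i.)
Roots: {-4, -1}

Each tropical root is a break point of the lower envelope of the lines y = a_i + i · x (there are 3 lines, with slopes 0, 1, ..., 2). Only the lines that attain the minimum somewhere contribute to roots; other lines are dominated. Here the surviving (envelope) indices are i = 2, i = 1, i = 0.
Intersections between consecutive envelope lines give the roots: for adjacent envelope indices i < j the intersection is x = (a_i − a_j) / (j − i). Reading off the sorted break points: {-4, -1}.
Verification: at each break x_0, at least two indices attain the minimum of min_i(a_i + i · x_0).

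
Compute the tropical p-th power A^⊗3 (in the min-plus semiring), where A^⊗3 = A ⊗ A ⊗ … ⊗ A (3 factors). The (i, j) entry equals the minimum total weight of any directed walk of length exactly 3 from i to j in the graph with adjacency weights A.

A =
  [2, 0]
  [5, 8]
A^⊗3 =
  [6, 4]
  [9, 7]

Each entry (A^⊗3)_ij equals the minimum over all length-3 walks i = v_0 → v_1 → … → v_3 = j of Σ_t A[v_t][v_{t+1}]. For example, for (i, j) = (0, 1) we minimise over 4 possible intermediate vertex sequences; the minimum is 4, attained along the walk 0 → 0 → 0 → 1.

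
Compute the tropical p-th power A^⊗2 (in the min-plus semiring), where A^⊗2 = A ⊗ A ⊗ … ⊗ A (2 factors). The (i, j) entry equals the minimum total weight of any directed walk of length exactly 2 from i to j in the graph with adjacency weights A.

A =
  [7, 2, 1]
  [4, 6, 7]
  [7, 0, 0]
A^⊗2 =
  [6, 1, 1]
  [10, 6, 5]
  [4, 0, 0]

Each entry (A^⊗2)_ij equals the minimum over all length-2 walks i = v_0 → v_1 → … → v_2 = j of Σ_t A[v_t][v_{t+1}]. For example, for (i, j) = (0, 2) we minimise over 3 possible intermediate vertex sequences; the minimum is 1, attained along the walk 0 → 2 → 2.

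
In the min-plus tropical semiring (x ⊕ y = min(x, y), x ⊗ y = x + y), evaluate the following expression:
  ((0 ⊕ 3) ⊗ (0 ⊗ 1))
((0 ⊕ 3) ⊗ (0 ⊗ 1)) = 1

Expand innermost to outermost. Recall ⊕ takes the minimum of its arguments and ⊗ takes their sum. Working out the expression ((0 ⊕ 3) ⊗ (0 ⊗ 1)) gives 1.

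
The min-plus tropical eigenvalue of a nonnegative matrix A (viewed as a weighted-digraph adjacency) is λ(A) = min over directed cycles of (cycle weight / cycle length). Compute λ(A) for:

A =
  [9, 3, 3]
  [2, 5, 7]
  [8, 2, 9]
λ(A) = 7/3

Enumerate directed cycles and compute their means (weight / length). Sample:
  cycle 0 → 0: weight = 9, length = 1, mean = 9/1 ≈ 9.000
  cycle 1 → 1: weight = 5, length = 1, mean = 5/1 ≈ 5.000
  cycle 2 → 2: weight = 9, length = 1, mean = 9/1 ≈ 9.000
  cycle 0 → 1 → 0: weight = 5, length = 2, mean = 5/2 ≈ 2.500
  cycle 0 → 2 → 0: weight = 11, length = 2, mean = 11/2 ≈ 5.500
  cycle 1 → 0 → 1: weight = 5, length = 2, mean = 5/2 ≈ 2.500
Minimum mean = 2.333, attained e.g. along the cycle 0 → 2 → 1 → 0 with weight 7 and length 3. So λ(A) = 7/3 = 7/3.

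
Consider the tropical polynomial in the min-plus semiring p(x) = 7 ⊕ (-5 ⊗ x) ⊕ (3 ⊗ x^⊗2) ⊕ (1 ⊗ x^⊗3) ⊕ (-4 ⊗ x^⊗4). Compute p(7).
p(7) = 2

A tropical monomial a ⊗ x^⊗i evaluates to a + i · x. Evaluating each term at x = 7:
  Term 0 contributes 7 + 0 · 7 = 7
  Term 1 contributes -5 + 1 · 7 = 2
  Term 2 contributes 3 + 2 · 7 = 17
  Term 3 contributes 1 + 3 · 7 = 22
  Term 4 contributes -4 + 4 · 7 = 24
p(7) = ⊕ of these = min[7, 2, 17, 22, 24] = 2.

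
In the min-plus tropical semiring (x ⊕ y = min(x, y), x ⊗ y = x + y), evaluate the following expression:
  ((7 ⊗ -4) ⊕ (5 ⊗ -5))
((7 ⊗ -4) ⊕ (5 ⊗ -5)) = 0

Expand innermost to outermost. Recall ⊕ takes the minimum of its arguments and ⊗ takes their sum. Working out the expression ((7 ⊗ -4) ⊕ (5 ⊗ -5)) gives 0.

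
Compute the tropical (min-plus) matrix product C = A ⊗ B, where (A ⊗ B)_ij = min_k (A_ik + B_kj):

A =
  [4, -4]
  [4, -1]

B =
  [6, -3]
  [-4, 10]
A ⊗ B =
  [-8, 1]
  [-5, 1]

Apply the min-plus product entry-by-entry:
  C[0][0] = min over k of (A[0][0] + B[0][0] = 4 + 6 = 10, A[0][1] + B[1][0] = -4 + -4 = -8) = -8 (attained at k = 1)
  C[0][1] = min over k of (A[0][0] + B[0][1] = 4 + -3 = 1, A[0][1] + B[1][1] = -4 + 10 = 6) = 1 (attained at k = 0)
  C[1][0] = min over k of (A[1][0] + B[0][0] = 4 + 6 = 10, A[1][1] + B[1][0] = -1 + -4 = -5) = -5 (attained at k = 1)
  C[1][1] = min over k of (A[1][0] + B[0][1] = 4 + -3 = 1, A[1][1] + B[1][1] = -1 + 10 = 9) = 1 (attained at k = 0)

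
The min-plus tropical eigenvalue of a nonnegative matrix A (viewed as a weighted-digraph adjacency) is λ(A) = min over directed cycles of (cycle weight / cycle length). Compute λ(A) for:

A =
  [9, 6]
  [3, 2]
λ(A) = 2

Enumerate directed cycles and compute their means (weight / length). Sample:
  cycle 0 → 0: weight = 9, length = 1, mean = 9/1 ≈ 9.000
  cycle 1 → 1: weight = 2, length = 1, mean = 2/1 ≈ 2.000
  cycle 0 → 1 → 0: weight = 9, length = 2, mean = 9/2 ≈ 4.500
  cycle 1 → 0 → 1: weight = 9, length = 2, mean = 9/2 ≈ 4.500
Minimum mean = 2.000, attained e.g. along the cycle 1 → 1 with weight 2 and length 1. So λ(A) = 2/1 = 2.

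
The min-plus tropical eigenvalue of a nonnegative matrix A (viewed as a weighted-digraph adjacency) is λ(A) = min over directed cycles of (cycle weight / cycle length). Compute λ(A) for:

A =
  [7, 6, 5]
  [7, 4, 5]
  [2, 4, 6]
λ(A) = 7/2

Enumerate directed cycles and compute their means (weight / length). Sample:
  cycle 0 → 0: weight = 7, length = 1, mean = 7/1 ≈ 7.000
  cycle 1 → 1: weight = 4, length = 1, mean = 4/1 ≈ 4.000
  cycle 2 → 2: weight = 6, length = 1, mean = 6/1 ≈ 6.000
  cycle 0 → 1 → 0: weight = 13, length = 2, mean = 13/2 ≈ 6.500
  cycle 0 → 2 → 0: weight = 7, length = 2, mean = 7/2 ≈ 3.500
  cycle 1 → 0 → 1: weight = 13, length = 2, mean = 13/2 ≈ 6.500
Minimum mean = 3.500, attained e.g. along the cycle 0 → 2 → 0 with weight 7 and length 2. So λ(A) = 7/2 = 7/2.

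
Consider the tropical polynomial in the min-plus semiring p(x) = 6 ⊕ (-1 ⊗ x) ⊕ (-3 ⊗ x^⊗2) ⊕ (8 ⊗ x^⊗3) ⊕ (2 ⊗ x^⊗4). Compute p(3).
p(3) = 2

A tropical monomial a ⊗ x^⊗i evaluates to a + i · x. Evaluating each term at x = 3:
  Term 0 contributes 6 + 0 · 3 = 6
  Term 1 contributes -1 + 1 · 3 = 2
  Term 2 contributes -3 + 2 · 3 = 3
  Term 3 contributes 8 + 3 · 3 = 17
  Term 4 contributes 2 + 4 · 3 = 14
p(3) = ⊕ of these = min[6, 2, 3, 17, 14] = 2.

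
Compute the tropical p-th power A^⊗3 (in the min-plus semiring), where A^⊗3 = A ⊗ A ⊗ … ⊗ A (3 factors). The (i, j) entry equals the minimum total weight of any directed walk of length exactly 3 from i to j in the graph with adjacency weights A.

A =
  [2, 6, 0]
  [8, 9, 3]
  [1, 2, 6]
A^⊗3 =
  [3, 4, 1]
  [6, 10, 4]
  [2, 3, 3]

Each entry (A^⊗3)_ij equals the minimum over all length-3 walks i = v_0 → v_1 → … → v_3 = j of Σ_t A[v_t][v_{t+1}]. For example, for (i, j) = (0, 2) we minimise over 9 possible intermediate vertex sequences; the minimum is 1, attained along the walk 0 → 2 → 0 → 2.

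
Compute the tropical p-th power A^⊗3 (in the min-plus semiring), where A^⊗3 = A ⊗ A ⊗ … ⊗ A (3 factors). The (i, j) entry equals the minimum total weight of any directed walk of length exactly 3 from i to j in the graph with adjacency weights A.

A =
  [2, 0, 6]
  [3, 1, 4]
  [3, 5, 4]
A^⊗3 =
  [4, 2, 5]
  [5, 3, 6]
  [6, 4, 7]

Each entry (A^⊗3)_ij equals the minimum over all length-3 walks i = v_0 → v_1 → … → v_3 = j of Σ_t A[v_t][v_{t+1}]. For example, for (i, j) = (0, 2) we minimise over 9 possible intermediate vertex sequences; the minimum is 5, attained along the walk 0 → 1 → 1 → 2.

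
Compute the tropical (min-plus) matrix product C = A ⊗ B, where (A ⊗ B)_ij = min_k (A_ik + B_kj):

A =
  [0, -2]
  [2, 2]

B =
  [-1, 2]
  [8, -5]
A ⊗ B =
  [-1, -7]
  [1, -3]

Apply the min-plus product entry-by-entry:
  C[0][0] = min over k of (A[0][0] + B[0][0] = 0 + -1 = -1, A[0][1] + B[1][0] = -2 + 8 = 6) = -1 (attained at k = 0)
  C[0][1] = min over k of (A[0][0] + B[0][1] = 0 + 2 = 2, A[0][1] + B[1][1] = -2 + -5 = -7) = -7 (attained at k = 1)
  C[1][0] = min over k of (A[1][0] + B[0][0] = 2 + -1 = 1, A[1][1] + B[1][0] = 2 + 8 = 10) = 1 (attained at k = 0)
  C[1][1] = min over k of (A[1][0] + B[0][1] = 2 + 2 = 4, A[1][1] + B[1][1] = 2 + -5 = -3) = -3 (attained at k = 1)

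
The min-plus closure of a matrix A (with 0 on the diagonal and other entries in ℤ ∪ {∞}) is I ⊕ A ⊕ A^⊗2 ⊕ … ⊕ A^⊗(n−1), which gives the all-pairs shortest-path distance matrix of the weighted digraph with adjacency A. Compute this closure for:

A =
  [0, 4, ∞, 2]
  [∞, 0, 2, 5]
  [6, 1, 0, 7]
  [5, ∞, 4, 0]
Closure =
  [0, 4, 6, 2]
  [8, 0, 2, 5]
  [6, 1, 0, 6]
  [5, 5, 4, 0]

This is the Floyd-Warshall all-pairs shortest-path computation. For each intermediate vertex k = 0, 1, …, 3, update dist[i][j] ← min(dist[i][j], dist[i][k] + dist[k][j]). The final matrix gives, for each (i, j), the minimum total weight of any directed path from i to j (possibly empty when i = j).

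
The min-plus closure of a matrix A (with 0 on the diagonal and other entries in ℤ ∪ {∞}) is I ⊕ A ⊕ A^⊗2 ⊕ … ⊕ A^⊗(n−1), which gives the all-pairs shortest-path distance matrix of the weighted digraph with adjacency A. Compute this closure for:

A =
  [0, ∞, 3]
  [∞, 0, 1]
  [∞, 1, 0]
Closure =
  [0, 4, 3]
  [∞, 0, 1]
  [∞, 1, 0]

This is the Floyd-Warshall all-pairs shortest-path computation. For each intermediate vertex k = 0, 1, …, 2, update dist[i][j] ← min(dist[i][j], dist[i][k] + dist[k][j]). The final matrix gives, for each (i, j), the minimum total weight of any directed path from i to j (possibly empty when i = j).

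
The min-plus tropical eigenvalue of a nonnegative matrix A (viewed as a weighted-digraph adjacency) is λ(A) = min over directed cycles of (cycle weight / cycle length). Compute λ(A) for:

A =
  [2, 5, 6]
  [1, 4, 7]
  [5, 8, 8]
λ(A) = 2

Enumerate directed cycles and compute their means (weight / length). Sample:
  cycle 0 → 0: weight = 2, length = 1, mean = 2/1 ≈ 2.000
  cycle 1 → 1: weight = 4, length = 1, mean = 4/1 ≈ 4.000
  cycle 2 → 2: weight = 8, length = 1, mean = 8/1 ≈ 8.000
  cycle 0 → 1 → 0: weight = 6, length = 2, mean = 6/2 ≈ 3.000
  cycle 0 → 2 → 0: weight = 11, length = 2, mean = 11/2 ≈ 5.500
  cycle 1 → 0 → 1: weight = 6, length = 2, mean = 6/2 ≈ 3.000
Minimum mean = 2.000, attained e.g. along the cycle 0 → 0 with weight 2 and length 1. So λ(A) = 2/1 = 2.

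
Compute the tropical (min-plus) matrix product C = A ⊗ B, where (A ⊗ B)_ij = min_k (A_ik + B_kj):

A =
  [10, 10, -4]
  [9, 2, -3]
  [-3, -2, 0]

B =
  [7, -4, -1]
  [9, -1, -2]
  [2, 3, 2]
A ⊗ B =
  [-2, -1, -2]
  [-1, 0, -1]
  [2, -7, -4]

Apply the min-plus product entry-by-entry:
  C[0][0] = min over k of (A[0][0] + B[0][0] = 10 + 7 = 17, A[0][1] + B[1][0] = 10 + 9 = 19, A[0][2] + B[2][0] = -4 + 2 = -2) = -2 (attained at k = 2)
  C[0][1] = min over k of (A[0][0] + B[0][1] = 10 + -4 = 6, A[0][1] + B[1][1] = 10 + -1 = 9, A[0][2] + B[2][1] = -4 + 3 = -1) = -1 (attained at k = 2)
  C[0][2] = min over k of (A[0][0] + B[0][2] = 10 + -1 = 9, A[0][1] + B[1][2] = 10 + -2 = 8, A[0][2] + B[2][2] = -4 + 2 = -2) = -2 (attained at k = 2)
  C[1][0] = min over k of (A[1][0] + B[0][0] = 9 + 7 = 16, A[1][1] + B[1][0] = 2 + 9 = 11, A[1][2] + B[2][0] = -3 + 2 = -1) = -1 (attained at k = 2)
  C[1][1] = min over k of (A[1][0] + B[0][1] = 9 + -4 = 5, A[1][1] + B[1][1] = 2 + -1 = 1, A[1][2] + B[2][1] = -3 + 3 = 0) = 0 (attained at k = 2)
  C[1][2] = min over k of (A[1][0] + B[0][2] = 9 + -1 = 8, A[1][1] + B[1][2] = 2 + -2 = 0, A[1][2] + B[2][2] = -3 + 2 = -1) = -1 (attained at k = 2)
  C[2][0] = min over k of (A[2][0] + B[0][0] = -3 + 7 = 4, A[2][1] + B[1][0] = -2 + 9 = 7, A[2][2] + B[2][0] = 0 + 2 = 2) = 2 (attained at k = 2)
  C[2][1] = min over k of (A[2][0] + B[0][1] = -3 + -4 = -7, A[2][1] + B[1][1] = -2 + -1 = -3, A[2][2] + B[2][1] = 0 + 3 = 3) = -7 (attained at k = 0)
  C[2][2] = min over k of (A[2][0] + B[0][2] = -3 + -1 = -4, A[2][1] + B[1][2] = -2 + -2 = -4, A[2][2] + B[2][2] = 0 + 2 = 2) = -4 (attained at k = 0)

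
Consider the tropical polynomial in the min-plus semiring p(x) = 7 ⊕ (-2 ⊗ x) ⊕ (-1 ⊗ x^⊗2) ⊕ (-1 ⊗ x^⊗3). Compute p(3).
p(3) = 1

A tropical monomial a ⊗ x^⊗i evaluates to a + i · x. Evaluating each term at x = 3:
  Term 0 contributes 7 + 0 · 3 = 7
  Term 1 contributes -2 + 1 · 3 = 1
  Term 2 contributes -1 + 2 · 3 = 5
  Term 3 contributes -1 + 3 · 3 = 8
p(3) = ⊕ of these = min[7, 1, 5, 8] = 1.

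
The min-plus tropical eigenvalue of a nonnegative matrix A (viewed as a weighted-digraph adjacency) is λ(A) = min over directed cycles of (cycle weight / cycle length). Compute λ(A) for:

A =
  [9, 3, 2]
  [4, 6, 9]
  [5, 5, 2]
λ(A) = 2

Enumerate directed cycles and compute their means (weight / length). Sample:
  cycle 0 → 0: weight = 9, length = 1, mean = 9/1 ≈ 9.000
  cycle 1 → 1: weight = 6, length = 1, mean = 6/1 ≈ 6.000
  cycle 2 → 2: weight = 2, length = 1, mean = 2/1 ≈ 2.000
  cycle 0 → 1 → 0: weight = 7, length = 2, mean = 7/2 ≈ 3.500
  cycle 0 → 2 → 0: weight = 7, length = 2, mean = 7/2 ≈ 3.500
  cycle 1 → 0 → 1: weight = 7, length = 2, mean = 7/2 ≈ 3.500
Minimum mean = 2.000, attained e.g. along the cycle 2 → 2 with weight 2 and length 1. So λ(A) = 2/1 = 2.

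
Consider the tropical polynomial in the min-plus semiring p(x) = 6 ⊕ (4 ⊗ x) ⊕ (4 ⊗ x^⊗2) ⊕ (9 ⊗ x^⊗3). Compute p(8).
p(8) = 6

A tropical monomial a ⊗ x^⊗i evaluates to a + i · x. Evaluating each term at x = 8:
  Term 0 contributes 6 + 0 · 8 = 6
  Term 1 contributes 4 + 1 · 8 = 12
  Term 2 contributes 4 + 2 · 8 = 20
  Term 3 contributes 9 + 3 · 8 = 33
p(8) = ⊕ of these = min[6, 12, 20, 33] = 6.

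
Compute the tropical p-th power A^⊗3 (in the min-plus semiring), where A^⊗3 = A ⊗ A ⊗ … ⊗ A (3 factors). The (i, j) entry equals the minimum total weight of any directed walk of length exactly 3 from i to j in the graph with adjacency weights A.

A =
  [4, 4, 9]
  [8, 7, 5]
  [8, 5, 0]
A^⊗3 =
  [12, 12, 9]
  [13, 10, 5]
  [8, 5, 0]

Each entry (A^⊗3)_ij equals the minimum over all length-3 walks i = v_0 → v_1 → … → v_3 = j of Σ_t A[v_t][v_{t+1}]. For example, for (i, j) = (0, 2) we minimise over 9 possible intermediate vertex sequences; the minimum is 9, attained along the walk 0 → 1 → 2 → 2.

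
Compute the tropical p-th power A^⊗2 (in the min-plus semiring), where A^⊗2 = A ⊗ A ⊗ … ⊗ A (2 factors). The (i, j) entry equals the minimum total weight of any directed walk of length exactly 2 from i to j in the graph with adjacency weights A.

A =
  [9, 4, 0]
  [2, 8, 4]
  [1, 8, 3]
A^⊗2 =
  [1, 8, 3]
  [5, 6, 2]
  [4, 5, 1]

Each entry (A^⊗2)_ij equals the minimum over all length-2 walks i = v_0 → v_1 → … → v_2 = j of Σ_t A[v_t][v_{t+1}]. For example, for (i, j) = (0, 2) we minimise over 3 possible intermediate vertex sequences; the minimum is 3, attained along the walk 0 → 2 → 2.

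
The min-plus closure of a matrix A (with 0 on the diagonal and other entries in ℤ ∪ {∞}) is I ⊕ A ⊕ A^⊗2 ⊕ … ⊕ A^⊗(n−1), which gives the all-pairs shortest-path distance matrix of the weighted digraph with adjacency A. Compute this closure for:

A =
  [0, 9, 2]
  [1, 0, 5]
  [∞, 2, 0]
Closure =
  [0, 4, 2]
  [1, 0, 3]
  [3, 2, 0]

This is the Floyd-Warshall all-pairs shortest-path computation. For each intermediate vertex k = 0, 1, …, 2, update dist[i][j] ← min(dist[i][j], dist[i][k] + dist[k][j]). The final matrix gives, for each (i, j), the minimum total weight of any directed path from i to j (possibly empty when i = j).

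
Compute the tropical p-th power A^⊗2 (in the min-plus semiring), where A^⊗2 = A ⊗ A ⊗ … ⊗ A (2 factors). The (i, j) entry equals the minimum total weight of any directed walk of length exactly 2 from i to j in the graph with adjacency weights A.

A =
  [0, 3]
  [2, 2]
A^⊗2 =
  [0, 3]
  [2, 4]

Each entry (A^⊗2)_ij equals the minimum over all length-2 walks i = v_0 → v_1 → … → v_2 = j of Σ_t A[v_t][v_{t+1}]. For example, for (i, j) = (0, 1) we minimise over 2 possible intermediate vertex sequences; the minimum is 3, attained along the walk 0 → 0 → 1.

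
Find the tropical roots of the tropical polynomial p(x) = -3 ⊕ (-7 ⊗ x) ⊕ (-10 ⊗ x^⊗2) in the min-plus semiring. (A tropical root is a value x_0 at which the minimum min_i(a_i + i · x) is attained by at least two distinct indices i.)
Roots: {3, 4}

Each tropical root is a break point of the lower envelope of the lines y = a_i + i · x (there are 3 lines, with slopes 0, 1, ..., 2). Only the lines that attain the minimum somewhere contribute to roots; other lines are dominated. Here the surviving (envelope) indices are i = 2, i = 1, i = 0.
Intersections between consecutive envelope lines give the roots: for adjacent envelope indices i < j the intersection is x = (a_i − a_j) / (j − i). Reading off the sorted break points: {3, 4}.
Verification: at each break x_0, at least two indices attain the minimum of min_i(a_i + i · x_0).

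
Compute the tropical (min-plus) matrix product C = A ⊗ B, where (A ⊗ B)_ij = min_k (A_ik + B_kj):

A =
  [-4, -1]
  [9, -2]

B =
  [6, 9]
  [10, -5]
A ⊗ B =
  [2, -6]
  [8, -7]

Apply the min-plus product entry-by-entry:
  C[0][0] = min over k of (A[0][0] + B[0][0] = -4 + 6 = 2, A[0][1] + B[1][0] = -1 + 10 = 9) = 2 (attained at k = 0)
  C[0][1] = min over k of (A[0][0] + B[0][1] = -4 + 9 = 5, A[0][1] + B[1][1] = -1 + -5 = -6) = -6 (attained at k = 1)
  C[1][0] = min over k of (A[1][0] + B[0][0] = 9 + 6 = 15, A[1][1] + B[1][0] = -2 + 10 = 8) = 8 (attained at k = 1)
  C[1][1] = min over k of (A[1][0] + B[0][1] = 9 + 9 = 18, A[1][1] + B[1][1] = -2 + -5 = -7) = -7 (attained at k = 1)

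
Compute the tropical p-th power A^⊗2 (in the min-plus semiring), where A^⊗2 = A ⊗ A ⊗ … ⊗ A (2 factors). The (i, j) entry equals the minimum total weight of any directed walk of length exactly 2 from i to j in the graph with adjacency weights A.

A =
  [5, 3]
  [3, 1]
A^⊗2 =
  [6, 4]
  [4, 2]

Each entry (A^⊗2)_ij equals the minimum over all length-2 walks i = v_0 → v_1 → … → v_2 = j of Σ_t A[v_t][v_{t+1}]. For example, for (i, j) = (0, 1) we minimise over 2 possible intermediate vertex sequences; the minimum is 4, attained along the walk 0 → 1 → 1.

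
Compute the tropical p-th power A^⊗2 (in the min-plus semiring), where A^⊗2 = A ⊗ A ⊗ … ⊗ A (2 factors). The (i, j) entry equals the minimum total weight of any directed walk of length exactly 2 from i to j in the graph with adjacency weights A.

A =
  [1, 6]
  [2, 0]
A^⊗2 =
  [2, 6]
  [2, 0]

Each entry (A^⊗2)_ij equals the minimum over all length-2 walks i = v_0 → v_1 → … → v_2 = j of Σ_t A[v_t][v_{t+1}]. For example, for (i, j) = (0, 1) we minimise over 2 possible intermediate vertex sequences; the minimum is 6, attained along the walk 0 → 1 → 1.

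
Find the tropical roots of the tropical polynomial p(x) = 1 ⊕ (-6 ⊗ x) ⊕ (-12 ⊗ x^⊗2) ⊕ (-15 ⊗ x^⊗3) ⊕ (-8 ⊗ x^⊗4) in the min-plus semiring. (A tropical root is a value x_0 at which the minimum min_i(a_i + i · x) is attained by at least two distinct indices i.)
Roots: {-7, 3, 6, 7}

Each tropical root is a break point of the lower envelope of the lines y = a_i + i · x (there are 5 lines, with slopes 0, 1, ..., 4). Only the lines that attain the minimum somewhere contribute to roots; other lines are dominated. Here the surviving (envelope) indices are i = 4, i = 3, i = 2, i = 1, i = 0.
Intersections between consecutive envelope lines give the roots: for adjacent envelope indices i < j the intersection is x = (a_i − a_j) / (j − i). Reading off the sorted break points: {-7, 3, 6, 7}.
Verification: at each break x_0, at least two indices attain the minimum of min_i(a_i + i · x_0).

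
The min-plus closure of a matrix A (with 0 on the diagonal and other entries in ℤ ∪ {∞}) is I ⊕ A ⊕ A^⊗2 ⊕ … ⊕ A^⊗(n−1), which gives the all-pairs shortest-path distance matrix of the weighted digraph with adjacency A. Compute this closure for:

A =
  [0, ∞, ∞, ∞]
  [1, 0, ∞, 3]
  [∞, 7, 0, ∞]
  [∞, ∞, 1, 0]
Closure =
  [0, ∞, ∞, ∞]
  [1, 0, 4, 3]
  [8, 7, 0, 10]
  [9, 8, 1, 0]

This is the Floyd-Warshall all-pairs shortest-path computation. For each intermediate vertex k = 0, 1, …, 3, update dist[i][j] ← min(dist[i][j], dist[i][k] + dist[k][j]). The final matrix gives, for each (i, j), the minimum total weight of any directed path from i to j (possibly empty when i = j).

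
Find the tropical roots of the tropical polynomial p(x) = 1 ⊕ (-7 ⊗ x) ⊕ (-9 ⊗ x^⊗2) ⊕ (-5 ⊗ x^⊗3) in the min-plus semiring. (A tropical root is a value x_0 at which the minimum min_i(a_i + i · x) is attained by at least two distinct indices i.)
Roots: {-4, 2, 8}

Each tropical root is a break point of the lower envelope of the lines y = a_i + i · x (there are 4 lines, with slopes 0, 1, ..., 3). Only the lines that attain the minimum somewhere contribute to roots; other lines are dominated. Here the surviving (envelope) indices are i = 3, i = 2, i = 1, i = 0.
Intersections between consecutive envelope lines give the roots: for adjacent envelope indices i < j the intersection is x = (a_i − a_j) / (j − i). Reading off the sorted break points: {-4, 2, 8}.
Verification: at each break x_0, at least two indices attain the minimum of min_i(a_i + i · x_0).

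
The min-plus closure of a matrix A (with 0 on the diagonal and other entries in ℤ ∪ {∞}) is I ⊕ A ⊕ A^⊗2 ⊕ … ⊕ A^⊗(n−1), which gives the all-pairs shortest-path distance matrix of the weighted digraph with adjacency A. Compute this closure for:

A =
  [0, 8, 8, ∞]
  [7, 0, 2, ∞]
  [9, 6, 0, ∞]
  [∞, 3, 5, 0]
Closure =
  [0, 8, 8, ∞]
  [7, 0, 2, ∞]
  [9, 6, 0, ∞]
  [10, 3, 5, 0]

This is the Floyd-Warshall all-pairs shortest-path computation. For each intermediate vertex k = 0, 1, …, 3, update dist[i][j] ← min(dist[i][j], dist[i][k] + dist[k][j]). The final matrix gives, for each (i, j), the minimum total weight of any directed path from i to j (possibly empty when i = j).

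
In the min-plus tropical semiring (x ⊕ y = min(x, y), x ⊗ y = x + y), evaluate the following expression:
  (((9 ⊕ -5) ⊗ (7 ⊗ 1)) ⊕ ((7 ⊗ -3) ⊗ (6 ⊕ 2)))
(((9 ⊕ -5) ⊗ (7 ⊗ 1)) ⊕ ((7 ⊗ -3) ⊗ (6 ⊕ 2))) = 3

Expand innermost to outermost. Recall ⊕ takes the minimum of its arguments and ⊗ takes their sum. Working out the expression (((9 ⊕ -5) ⊗ (7 ⊗ 1)) ⊕ ((7 ⊗ -3) ⊗ (6 ⊕ 2))) gives 3.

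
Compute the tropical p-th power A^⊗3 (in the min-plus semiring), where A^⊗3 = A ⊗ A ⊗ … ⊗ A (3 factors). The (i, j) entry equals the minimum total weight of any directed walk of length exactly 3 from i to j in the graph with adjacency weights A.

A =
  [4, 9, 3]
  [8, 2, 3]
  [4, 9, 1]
A^⊗3 =
  [8, 13, 5]
  [8, 6, 5]
  [6, 11, 3]

Each entry (A^⊗3)_ij equals the minimum over all length-3 walks i = v_0 → v_1 → … → v_3 = j of Σ_t A[v_t][v_{t+1}]. For example, for (i, j) = (0, 2) we minimise over 9 possible intermediate vertex sequences; the minimum is 5, attained along the walk 0 → 2 → 2 → 2.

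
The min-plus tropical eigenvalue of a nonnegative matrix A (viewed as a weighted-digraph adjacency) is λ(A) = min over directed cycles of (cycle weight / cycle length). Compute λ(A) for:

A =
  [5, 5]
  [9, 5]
λ(A) = 5

Enumerate directed cycles and compute their means (weight / length). Sample:
  cycle 0 → 0: weight = 5, length = 1, mean = 5/1 ≈ 5.000
  cycle 1 → 1: weight = 5, length = 1, mean = 5/1 ≈ 5.000
  cycle 0 → 1 → 0: weight = 14, length = 2, mean = 14/2 ≈ 7.000
  cycle 1 → 0 → 1: weight = 14, length = 2, mean = 14/2 ≈ 7.000
Minimum mean = 5.000, attained e.g. along the cycle 0 → 0 with weight 5 and length 1. So λ(A) = 5/1 = 5.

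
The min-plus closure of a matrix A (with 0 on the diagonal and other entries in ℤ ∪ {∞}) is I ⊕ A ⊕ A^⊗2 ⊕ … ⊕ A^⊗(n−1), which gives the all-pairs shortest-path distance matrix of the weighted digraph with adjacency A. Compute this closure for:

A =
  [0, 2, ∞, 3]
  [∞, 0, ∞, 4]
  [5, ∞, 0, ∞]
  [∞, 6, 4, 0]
Closure =
  [0, 2, 7, 3]
  [13, 0, 8, 4]
  [5, 7, 0, 8]
  [9, 6, 4, 0]

This is the Floyd-Warshall all-pairs shortest-path computation. For each intermediate vertex k = 0, 1, …, 3, update dist[i][j] ← min(dist[i][j], dist[i][k] + dist[k][j]). The final matrix gives, for each (i, j), the minimum total weight of any directed path from i to j (possibly empty when i = j).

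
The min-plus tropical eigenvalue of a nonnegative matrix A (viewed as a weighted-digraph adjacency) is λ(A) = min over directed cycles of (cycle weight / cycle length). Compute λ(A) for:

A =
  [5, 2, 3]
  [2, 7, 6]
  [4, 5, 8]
λ(A) = 2

Enumerate directed cycles and compute their means (weight / length). Sample:
  cycle 0 → 0: weight = 5, length = 1, mean = 5/1 ≈ 5.000
  cycle 1 → 1: weight = 7, length = 1, mean = 7/1 ≈ 7.000
  cycle 2 → 2: weight = 8, length = 1, mean = 8/1 ≈ 8.000
  cycle 0 → 1 → 0: weight = 4, length = 2, mean = 4/2 ≈ 2.000
  cycle 0 → 2 → 0: weight = 7, length = 2, mean = 7/2 ≈ 3.500
  cycle 1 → 0 → 1: weight = 4, length = 2, mean = 4/2 ≈ 2.000
Minimum mean = 2.000, attained e.g. along the cycle 0 → 1 → 0 with weight 4 and length 2. So λ(A) = 4/2 = 2.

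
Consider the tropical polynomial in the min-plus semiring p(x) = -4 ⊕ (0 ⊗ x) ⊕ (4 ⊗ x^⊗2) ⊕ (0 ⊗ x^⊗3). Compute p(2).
p(2) = -4

A tropical monomial a ⊗ x^⊗i evaluates to a + i · x. Evaluating each term at x = 2:
  Term 0 contributes -4 + 0 · 2 = -4
  Term 1 contributes 0 + 1 · 2 = 2
  Term 2 contributes 4 + 2 · 2 = 8
  Term 3 contributes 0 + 3 · 2 = 6
p(2) = ⊕ of these = min[-4, 2, 8, 6] = -4.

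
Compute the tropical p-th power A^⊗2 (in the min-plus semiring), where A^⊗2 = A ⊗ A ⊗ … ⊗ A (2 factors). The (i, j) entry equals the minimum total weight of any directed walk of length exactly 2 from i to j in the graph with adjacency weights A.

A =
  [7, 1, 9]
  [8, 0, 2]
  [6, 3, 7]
A^⊗2 =
  [9, 1, 3]
  [8, 0, 2]
  [11, 3, 5]

Each entry (A^⊗2)_ij equals the minimum over all length-2 walks i = v_0 → v_1 → … → v_2 = j of Σ_t A[v_t][v_{t+1}]. For example, for (i, j) = (0, 2) we minimise over 3 possible intermediate vertex sequences; the minimum is 3, attained along the walk 0 → 1 → 2.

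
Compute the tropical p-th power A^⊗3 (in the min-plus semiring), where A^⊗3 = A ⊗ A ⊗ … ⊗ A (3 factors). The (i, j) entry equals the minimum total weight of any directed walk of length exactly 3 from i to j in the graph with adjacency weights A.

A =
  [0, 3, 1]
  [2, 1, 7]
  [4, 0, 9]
A^⊗3 =
  [0, 1, 1]
  [2, 3, 3]
  [2, 2, 3]

Each entry (A^⊗3)_ij equals the minimum over all length-3 walks i = v_0 → v_1 → … → v_3 = j of Σ_t A[v_t][v_{t+1}]. For example, for (i, j) = (0, 2) we minimise over 9 possible intermediate vertex sequences; the minimum is 1, attained along the walk 0 → 0 → 0 → 2.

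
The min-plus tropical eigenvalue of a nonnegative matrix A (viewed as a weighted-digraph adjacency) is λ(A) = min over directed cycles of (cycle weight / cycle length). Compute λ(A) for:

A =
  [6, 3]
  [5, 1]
λ(A) = 1

Enumerate directed cycles and compute their means (weight / length). Sample:
  cycle 0 → 0: weight = 6, length = 1, mean = 6/1 ≈ 6.000
  cycle 1 → 1: weight = 1, length = 1, mean = 1/1 ≈ 1.000
  cycle 0 → 1 → 0: weight = 8, length = 2, mean = 8/2 ≈ 4.000
  cycle 1 → 0 → 1: weight = 8, length = 2, mean = 8/2 ≈ 4.000
Minimum mean = 1.000, attained e.g. along the cycle 1 → 1 with weight 1 and length 1. So λ(A) = 1/1 = 1.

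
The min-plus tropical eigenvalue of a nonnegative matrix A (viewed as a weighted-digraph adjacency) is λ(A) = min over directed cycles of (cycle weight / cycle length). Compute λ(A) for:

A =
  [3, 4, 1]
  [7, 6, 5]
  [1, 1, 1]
λ(A) = 1

Enumerate directed cycles and compute their means (weight / length). Sample:
  cycle 0 → 0: weight = 3, length = 1, mean = 3/1 ≈ 3.000
  cycle 1 → 1: weight = 6, length = 1, mean = 6/1 ≈ 6.000
  cycle 2 → 2: weight = 1, length = 1, mean = 1/1 ≈ 1.000
  cycle 0 → 1 → 0: weight = 11, length = 2, mean = 11/2 ≈ 5.500
  cycle 0 → 2 → 0: weight = 2, length = 2, mean = 2/2 ≈ 1.000
  cycle 1 → 0 → 1: weight = 11, length = 2, mean = 11/2 ≈ 5.500
Minimum mean = 1.000, attained e.g. along the cycle 2 → 2 with weight 1 and length 1. So λ(A) = 1/1 = 1.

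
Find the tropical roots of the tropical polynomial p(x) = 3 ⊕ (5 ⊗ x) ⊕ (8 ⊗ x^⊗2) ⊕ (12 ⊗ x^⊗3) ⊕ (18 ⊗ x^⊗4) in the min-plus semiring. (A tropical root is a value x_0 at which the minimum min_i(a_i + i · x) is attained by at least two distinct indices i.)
Roots: {-6, -4, -3, -2}

Each tropical root is a break point of the lower envelope of the lines y = a_i + i · x (there are 5 lines, with slopes 0, 1, ..., 4). Only the lines that attain the minimum somewhere contribute to roots; other lines are dominated. Here the surviving (envelope) indices are i = 4, i = 3, i = 2, i = 1, i = 0.
Intersections between consecutive envelope lines give the roots: for adjacent envelope indices i < j the intersection is x = (a_i − a_j) / (j − i). Reading off the sorted break points: {-6, -4, -3, -2}.
Verification: at each break x_0, at least two indices attain the minimum of min_i(a_i + i · x_0).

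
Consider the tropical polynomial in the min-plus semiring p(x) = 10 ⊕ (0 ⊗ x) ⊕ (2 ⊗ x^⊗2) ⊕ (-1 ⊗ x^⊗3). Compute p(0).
p(0) = -1

A tropical monomial a ⊗ x^⊗i evaluates to a + i · x. Evaluating each term at x = 0:
  Term 0 contributes 10 + 0 · 0 = 10
  Term 1 contributes 0 + 1 · 0 = 0
  Term 2 contributes 2 + 2 · 0 = 2
  Term 3 contributes -1 + 3 · 0 = -1
p(0) = ⊕ of these = min[10, 0, 2, -1] = -1.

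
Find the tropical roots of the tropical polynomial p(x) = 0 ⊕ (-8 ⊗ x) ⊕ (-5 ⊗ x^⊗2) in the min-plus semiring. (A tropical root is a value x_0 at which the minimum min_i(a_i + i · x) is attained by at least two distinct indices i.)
Roots: {-3, 8}

Each tropical root is a break point of the lower envelope of the lines y = a_i + i · x (there are 3 lines, with slopes 0, 1, ..., 2). Only the lines that attain the minimum somewhere contribute to roots; other lines are dominated. Here the surviving (envelope) indices are i = 2, i = 1, i = 0.
Intersections between consecutive envelope lines give the roots: for adjacent envelope indices i < j the intersection is x = (a_i − a_j) / (j − i). Reading off the sorted break points: {-3, 8}.
Verification: at each break x_0, at least two indices attain the minimum of min_i(a_i + i · x_0).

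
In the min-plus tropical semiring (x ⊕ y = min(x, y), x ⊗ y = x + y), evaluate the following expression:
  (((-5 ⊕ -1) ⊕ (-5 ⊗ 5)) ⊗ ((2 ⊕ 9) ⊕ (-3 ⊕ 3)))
(((-5 ⊕ -1) ⊕ (-5 ⊗ 5)) ⊗ ((2 ⊕ 9) ⊕ (-3 ⊕ 3))) = -8

Expand innermost to outermost. Recall ⊕ takes the minimum of its arguments and ⊗ takes their sum. Working out the expression (((-5 ⊕ -1) ⊕ (-5 ⊗ 5)) ⊗ ((2 ⊕ 9) ⊕ (-3 ⊕ 3))) gives -8.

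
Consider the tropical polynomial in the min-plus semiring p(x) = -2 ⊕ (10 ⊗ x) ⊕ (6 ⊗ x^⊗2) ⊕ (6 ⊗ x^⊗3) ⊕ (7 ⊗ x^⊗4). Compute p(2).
p(2) = -2

A tropical monomial a ⊗ x^⊗i evaluates to a + i · x. Evaluating each term at x = 2:
  Term 0 contributes -2 + 0 · 2 = -2
  Term 1 contributes 10 + 1 · 2 = 12
  Term 2 contributes 6 + 2 · 2 = 10
  Term 3 contributes 6 + 3 · 2 = 12
  Term 4 contributes 7 + 4 · 2 = 15
p(2) = ⊕ of these = min[-2, 12, 10, 12, 15] = -2.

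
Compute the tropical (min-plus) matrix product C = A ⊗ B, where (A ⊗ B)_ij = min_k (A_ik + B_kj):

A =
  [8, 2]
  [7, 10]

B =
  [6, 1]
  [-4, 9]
A ⊗ B =
  [-2, 9]
  [6, 8]

Apply the min-plus product entry-by-entry:
  C[0][0] = min over k of (A[0][0] + B[0][0] = 8 + 6 = 14, A[0][1] + B[1][0] = 2 + -4 = -2) = -2 (attained at k = 1)
  C[0][1] = min over k of (A[0][0] + B[0][1] = 8 + 1 = 9, A[0][1] + B[1][1] = 2 + 9 = 11) = 9 (attained at k = 0)
  C[1][0] = min over k of (A[1][0] + B[0][0] = 7 + 6 = 13, A[1][1] + B[1][0] = 10 + -4 = 6) = 6 (attained at k = 1)
  C[1][1] = min over k of (A[1][0] + B[0][1] = 7 + 1 = 8, A[1][1] + B[1][1] = 10 + 9 = 19) = 8 (attained at k = 0)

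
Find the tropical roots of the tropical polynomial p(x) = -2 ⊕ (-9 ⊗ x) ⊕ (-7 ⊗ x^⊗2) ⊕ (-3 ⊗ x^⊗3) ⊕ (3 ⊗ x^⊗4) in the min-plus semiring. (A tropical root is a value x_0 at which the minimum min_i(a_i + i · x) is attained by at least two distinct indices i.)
Roots: {-6, -4, -2, 7}

Each tropical root is a break point of the lower envelope of the lines y = a_i + i · x (there are 5 lines, with slopes 0, 1, ..., 4). Only the lines that attain the minimum somewhere contribute to roots; other lines are dominated. Here the surviving (envelope) indices are i = 4, i = 3, i = 2, i = 1, i = 0.
Intersections between consecutive envelope lines give the roots: for adjacent envelope indices i < j the intersection is x = (a_i − a_j) / (j − i). Reading off the sorted break points: {-6, -4, -2, 7}.
Verification: at each break x_0, at least two indices attain the minimum of min_i(a_i + i · x_0).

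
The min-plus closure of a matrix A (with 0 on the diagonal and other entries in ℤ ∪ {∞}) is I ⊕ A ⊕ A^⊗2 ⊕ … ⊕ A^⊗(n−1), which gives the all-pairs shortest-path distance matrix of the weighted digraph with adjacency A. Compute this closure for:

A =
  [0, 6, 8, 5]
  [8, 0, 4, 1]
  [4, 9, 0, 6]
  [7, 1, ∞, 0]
Closure =
  [0, 6, 8, 5]
  [8, 0, 4, 1]
  [4, 7, 0, 6]
  [7, 1, 5, 0]

This is the Floyd-Warshall all-pairs shortest-path computation. For each intermediate vertex k = 0, 1, …, 3, update dist[i][j] ← min(dist[i][j], dist[i][k] + dist[k][j]). The final matrix gives, for each (i, j), the minimum total weight of any directed path from i to j (possibly empty when i = j).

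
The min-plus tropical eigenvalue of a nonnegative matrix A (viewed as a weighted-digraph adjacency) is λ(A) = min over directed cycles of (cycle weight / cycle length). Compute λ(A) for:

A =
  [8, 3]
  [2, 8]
λ(A) = 5/2

Enumerate directed cycles and compute their means (weight / length). Sample:
  cycle 0 → 0: weight = 8, length = 1, mean = 8/1 ≈ 8.000
  cycle 1 → 1: weight = 8, length = 1, mean = 8/1 ≈ 8.000
  cycle 0 → 1 → 0: weight = 5, length = 2, mean = 5/2 ≈ 2.500
  cycle 1 → 0 → 1: weight = 5, length = 2, mean = 5/2 ≈ 2.500
Minimum mean = 2.500, attained e.g. along the cycle 0 → 1 → 0 with weight 5 and length 2. So λ(A) = 5/2 = 5/2.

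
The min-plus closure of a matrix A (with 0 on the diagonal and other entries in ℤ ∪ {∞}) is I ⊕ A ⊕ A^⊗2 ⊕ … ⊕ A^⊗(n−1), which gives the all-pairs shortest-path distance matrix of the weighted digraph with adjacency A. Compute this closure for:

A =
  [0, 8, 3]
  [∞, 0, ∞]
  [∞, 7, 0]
Closure =
  [0, 8, 3]
  [∞, 0, ∞]
  [∞, 7, 0]

This is the Floyd-Warshall all-pairs shortest-path computation. For each intermediate vertex k = 0, 1, …, 2, update dist[i][j] ← min(dist[i][j], dist[i][k] + dist[k][j]). The final matrix gives, for each (i, j), the minimum total weight of any directed path from i to j (possibly empty when i = j).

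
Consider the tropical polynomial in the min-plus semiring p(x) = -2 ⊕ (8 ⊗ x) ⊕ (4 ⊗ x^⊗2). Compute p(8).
p(8) = -2

A tropical monomial a ⊗ x^⊗i evaluates to a + i · x. Evaluating each term at x = 8:
  Term 0 contributes -2 + 0 · 8 = -2
  Term 1 contributes 8 + 1 · 8 = 16
  Term 2 contributes 4 + 2 · 8 = 20
p(8) = ⊕ of these = min[-2, 16, 20] = -2.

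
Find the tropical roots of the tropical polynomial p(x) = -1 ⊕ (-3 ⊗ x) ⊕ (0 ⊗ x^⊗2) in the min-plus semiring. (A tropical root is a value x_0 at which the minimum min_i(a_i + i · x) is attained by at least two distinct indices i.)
Roots: {-3, 2}

Each tropical root is a break point of the lower envelope of the lines y = a_i + i · x (there are 3 lines, with slopes 0, 1, ..., 2). Only the lines that attain the minimum somewhere contribute to roots; other lines are dominated. Here the surviving (envelope) indices are i = 2, i = 1, i = 0.
Intersections between consecutive envelope lines give the roots: for adjacent envelope indices i < j the intersection is x = (a_i − a_j) / (j − i). Reading off the sorted break points: {-3, 2}.
Verification: at each break x_0, at least two indices attain the minimum of min_i(a_i + i · x_0).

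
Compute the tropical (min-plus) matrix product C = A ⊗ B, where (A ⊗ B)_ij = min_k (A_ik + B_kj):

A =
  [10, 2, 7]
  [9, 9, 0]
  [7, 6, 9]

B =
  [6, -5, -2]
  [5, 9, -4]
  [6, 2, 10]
A ⊗ B =
  [7, 5, -2]
  [6, 2, 5]
  [11, 2, 2]

Apply the min-plus product entry-by-entry:
  C[0][0] = min over k of (A[0][0] + B[0][0] = 10 + 6 = 16, A[0][1] + B[1][0] = 2 + 5 = 7, A[0][2] + B[2][0] = 7 + 6 = 13) = 7 (attained at k = 1)
  C[0][1] = min over k of (A[0][0] + B[0][1] = 10 + -5 = 5, A[0][1] + B[1][1] = 2 + 9 = 11, A[0][2] + B[2][1] = 7 + 2 = 9) = 5 (attained at k = 0)
  C[0][2] = min over k of (A[0][0] + B[0][2] = 10 + -2 = 8, A[0][1] + B[1][2] = 2 + -4 = -2, A[0][2] + B[2][2] = 7 + 10 = 17) = -2 (attained at k = 1)
  C[1][0] = min over k of (A[1][0] + B[0][0] = 9 + 6 = 15, A[1][1] + B[1][0] = 9 + 5 = 14, A[1][2] + B[2][0] = 0 + 6 = 6) = 6 (attained at k = 2)
  C[1][1] = min over k of (A[1][0] + B[0][1] = 9 + -5 = 4, A[1][1] + B[1][1] = 9 + 9 = 18, A[1][2] + B[2][1] = 0 + 2 = 2) = 2 (attained at k = 2)
  C[1][2] = min over k of (A[1][0] + B[0][2] = 9 + -2 = 7, A[1][1] + B[1][2] = 9 + -4 = 5, A[1][2] + B[2][2] = 0 + 10 = 10) = 5 (attained at k = 1)
  C[2][0] = min over k of (A[2][0] + B[0][0] = 7 + 6 = 13, A[2][1] + B[1][0] = 6 + 5 = 11, A[2][2] + B[2][0] = 9 + 6 = 15) = 11 (attained at k = 1)
  C[2][1] = min over k of (A[2][0] + B[0][1] = 7 + -5 = 2, A[2][1] + B[1][1] = 6 + 9 = 15, A[2][2] + B[2][1] = 9 + 2 = 11) = 2 (attained at k = 0)
  C[2][2] = min over k of (A[2][0] + B[0][2] = 7 + -2 = 5, A[2][1] + B[1][2] = 6 + -4 = 2, A[2][2] + B[2][2] = 9 + 10 = 19) = 2 (attained at k = 1)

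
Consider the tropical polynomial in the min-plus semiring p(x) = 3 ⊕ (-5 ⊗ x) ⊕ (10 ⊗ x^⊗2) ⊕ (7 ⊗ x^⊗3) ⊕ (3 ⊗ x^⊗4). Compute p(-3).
p(-3) = -9

A tropical monomial a ⊗ x^⊗i evaluates to a + i · x. Evaluating each term at x = -3:
  Term 0 contributes 3 + 0 · -3 = 3
  Term 1 contributes -5 + 1 · -3 = -8
  Term 2 contributes 10 + 2 · -3 = 4
  Term 3 contributes 7 + 3 · -3 = -2
  Term 4 contributes 3 + 4 · -3 = -9
p(-3) = ⊕ of these = min[3, -8, 4, -2, -9] = -9.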